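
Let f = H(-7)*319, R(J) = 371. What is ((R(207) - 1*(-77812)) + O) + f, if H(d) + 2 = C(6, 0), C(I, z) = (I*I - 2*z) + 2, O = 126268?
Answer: 215935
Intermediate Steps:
C(I, z) = 2 + I**2 - 2*z (C(I, z) = (I**2 - 2*z) + 2 = 2 + I**2 - 2*z)
H(d) = 36 (H(d) = -2 + (2 + 6**2 - 2*0) = -2 + (2 + 36 + 0) = -2 + 38 = 36)
f = 11484 (f = 36*319 = 11484)
((R(207) - 1*(-77812)) + O) + f = ((371 - 1*(-77812)) + 126268) + 11484 = ((371 + 77812) + 126268) + 11484 = (78183 + 126268) + 11484 = 204451 + 11484 = 215935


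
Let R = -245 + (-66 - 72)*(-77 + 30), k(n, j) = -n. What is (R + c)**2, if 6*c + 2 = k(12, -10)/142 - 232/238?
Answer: 2780020636261801/71385601 ≈ 3.8944e+7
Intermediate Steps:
R = 6241 (R = -245 - 138*(-47) = -245 + 6486 = 6241)
c = -4308/8449 (c = -1/3 + (-1*12/142 - 232/238)/6 = -1/3 + (-12*1/142 - 232*1/238)/6 = -1/3 + (-6/71 - 116/119)/6 = -1/3 + (1/6)*(-8950/8449) = -1/3 - 4475/25347 = -4308/8449 ≈ -0.50988)
(R + c)**2 = (6241 - 4308/8449)**2 = (52725901/8449)**2 = 2780020636261801/71385601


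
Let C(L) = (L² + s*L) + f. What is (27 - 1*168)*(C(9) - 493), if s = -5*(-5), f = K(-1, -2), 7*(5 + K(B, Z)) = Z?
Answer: 189786/7 ≈ 27112.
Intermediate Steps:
K(B, Z) = -5 + Z/7
f = -37/7 (f = -5 + (⅐)*(-2) = -5 - 2/7 = -37/7 ≈ -5.2857)
s = 25
C(L) = -37/7 + L² + 25*L (C(L) = (L² + 25*L) - 37/7 = -37/7 + L² + 25*L)
(27 - 1*168)*(C(9) - 493) = (27 - 1*168)*((-37/7 + 9² + 25*9) - 493) = (27 - 168)*((-37/7 + 81 + 225) - 493) = -141*(2105/7 - 493) = -141*(-1346/7) = 189786/7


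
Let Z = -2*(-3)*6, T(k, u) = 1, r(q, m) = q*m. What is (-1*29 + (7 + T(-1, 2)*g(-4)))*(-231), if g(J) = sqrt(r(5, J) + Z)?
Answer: 4158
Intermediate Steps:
r(q, m) = m*q
Z = 36 (Z = 6*6 = 36)
g(J) = sqrt(36 + 5*J) (g(J) = sqrt(J*5 + 36) = sqrt(5*J + 36) = sqrt(36 + 5*J))
(-1*29 + (7 + T(-1, 2)*g(-4)))*(-231) = (-1*29 + (7 + 1*sqrt(36 + 5*(-4))))*(-231) = (-29 + (7 + 1*sqrt(36 - 20)))*(-231) = (-29 + (7 + 1*sqrt(16)))*(-231) = (-29 + (7 + 1*4))*(-231) = (-29 + (7 + 4))*(-231) = (-29 + 11)*(-231) = -18*(-231) = 4158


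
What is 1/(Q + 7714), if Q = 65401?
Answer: 1/73115 ≈ 1.3677e-5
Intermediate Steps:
1/(Q + 7714) = 1/(65401 + 7714) = 1/73115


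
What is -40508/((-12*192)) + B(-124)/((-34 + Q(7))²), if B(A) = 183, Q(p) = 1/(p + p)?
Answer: 2305564343/129960000 ≈ 17.741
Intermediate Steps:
Q(p) = 1/(2*p)
-40508/((-12*192)) + B(-124)/((-34 + Q(7))²) = -40508/((-12*192)) + 183/((-34 + (½)/7)²) = -40508/(-2304) + 183/((-34 + (½)*(⅐))²) = -40508*(-1/2304) + 183/((-34 + 1/14)²) = 10127/576 + 183/((-475/14)²) = 10127/576 + 183/(225625/196) = 10127/576 + 183*(196/225625) = 10127/576 + 35868/225625 = 2305564343/129960000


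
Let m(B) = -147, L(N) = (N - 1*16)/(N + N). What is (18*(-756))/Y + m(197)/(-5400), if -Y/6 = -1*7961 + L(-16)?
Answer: -92309/358200 ≈ -0.25770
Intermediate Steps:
L(N) = (-16 + N)/(2*N) (L(N) = (N - 16)/((2*N)) = (-16 + N)*(1/(2*N)) = (-16 + N)/(2*N))
Y = 47760 (Y = -6*(-1*7961 + (½)*(-16 - 16)/(-16)) = -6*(-7961 + (½)*(-1/16)*(-32)) = -6*(-7961 + 1) = -6*(-7960) = 47760)
(18*(-756))/Y + m(197)/(-5400) = (18*(-756))/47760 - 147/(-5400) = -13608*1/47760 - 147*(-1/5400) = -567/1990 + 49/1800 = -92309/358200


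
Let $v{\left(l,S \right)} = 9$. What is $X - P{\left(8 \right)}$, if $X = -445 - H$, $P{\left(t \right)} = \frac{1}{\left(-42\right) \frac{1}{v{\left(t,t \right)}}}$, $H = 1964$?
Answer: $- \frac{33723}{14} \approx -2408.8$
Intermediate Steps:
$P{\left(t \right)} = - \frac{3}{14}$ ($P{\left(t \right)} = \frac{1}{\left(-42\right) \frac{1}{9}} = \frac{1}{- \frac{14}{3}} = - \frac{3}{14}$)
$X = -2409$ ($X = -445 - 1964 = -2409$)
$X - P{\left(8 \right)} = -2409 - - \frac{3}{14} = -2409 + \frac{3}{14} = - \frac{33723}{14}$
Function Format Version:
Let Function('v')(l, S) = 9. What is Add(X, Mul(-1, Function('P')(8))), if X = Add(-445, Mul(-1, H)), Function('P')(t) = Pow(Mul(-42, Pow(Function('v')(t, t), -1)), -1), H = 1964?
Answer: Rational(-33723, 14) ≈ -2408.8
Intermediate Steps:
Function('P')(t) = Rational(-3, 14) (Function('P')(t) = Pow(Mul(-42, Pow(9, -1)), -1) = Pow(Mul(-42, Rational(1, 9)), -1) = Pow(Rational(-14, 3), -1) = Rational(-3, 14))
X = -2409 (X = Add(-445, Mul(-1, 1964)) = Add(-445, -1964) = -2409)
Add(X, Mul(-1, Function('P')(8))) = Add(-2409, Mul(-1, Rational(-3, 14))) = Add(-2409, Rational(3, 14)) = Rational(-33723, 14)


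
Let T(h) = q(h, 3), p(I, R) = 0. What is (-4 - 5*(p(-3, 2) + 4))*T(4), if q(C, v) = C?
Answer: -96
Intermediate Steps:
T(h) = h
(-4 - 5*(p(-3, 2) + 4))*T(4) = (-4 - 5*(0 + 4))*4 = (-4 - 5*4)*4 = (-4 - 20)*4 = -24*4 = -96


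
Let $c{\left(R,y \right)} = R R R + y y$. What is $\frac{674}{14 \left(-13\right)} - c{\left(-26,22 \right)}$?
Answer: $\frac{1555035}{91} \approx 17088.0$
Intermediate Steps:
$c{\left(R,y \right)} = R^{3} + y^{2}$ ($c{\left(R,y \right)} = R^{2} R + y^{2} = R^{3} + y^{2}$)
$\frac{674}{14 \left(-13\right)} - c{\left(-26,22 \right)} = \frac{674}{14 \left(-13\right)} - \left(\left(-26\right)^{3} + 22^{2}\right) = \frac{674}{-182} - \left(-17576 + 484\right) = 674 \left(- \frac{1}{182}\right) - -17092 = - \frac{337}{91} + 17092 = \frac{1555035}{91}$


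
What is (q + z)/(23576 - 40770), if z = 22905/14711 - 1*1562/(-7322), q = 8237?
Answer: -443715214623/926016759374 ≈ -0.47917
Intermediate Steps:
z = 95344496/53856971 (z = 22905*(1/14711) - 1562*(-1/7322) = 22905/14711 + 781/3661 = 95344496/53856971 ≈ 1.7703)
(q + z)/(23576 - 40770) = (8237 + 95344496/53856971)/(23576 - 40770) = (443715214623/53856971)/(-17194) = (443715214623/53856971)*(-1/17194) = -443715214623/926016759374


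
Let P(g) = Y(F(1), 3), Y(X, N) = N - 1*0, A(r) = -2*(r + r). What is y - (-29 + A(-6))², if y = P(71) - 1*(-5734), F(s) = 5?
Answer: 5712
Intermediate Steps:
A(r) = -4*r
Y(X, N) = N (Y(X, N) = N + 0 = N)
P(g) = 3
y = 5737 (y = 3 - 1*(-5734) = 3 + 5734 = 5737)
y - (-29 + A(-6))² = 5737 - (-29 - 4*(-6))² = 5737 - (-29 + 24)² = 5737 - 1*(-5)² = 5737 - 1*25 = 5737 - 25 = 5712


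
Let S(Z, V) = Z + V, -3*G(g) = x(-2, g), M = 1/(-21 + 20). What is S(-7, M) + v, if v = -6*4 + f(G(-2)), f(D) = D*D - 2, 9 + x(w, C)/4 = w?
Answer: 1630/9 ≈ 181.11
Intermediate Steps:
M = -1 (M = 1/(-1) = -1)
x(w, C) = -36 + 4*w
G(g) = 44/3 (G(g) = -(-36 + 4*(-2))/3 = -(-36 - 8)/3 = -1/3*(-44) = 44/3)
S(Z, V) = V + Z
f(D) = -2 + D**2 (f(D) = D**2 - 2 = -2 + D**2)
v = 1702/9 (v = -6*4 + (-2 + (44/3)**2) = -24 + (-2 + 1936/9) = -24 + 1918/9 = 1702/9 ≈ 189.11)
S(-7, M) + v = (-1 - 7) + 1702/9 = -8 + 1702/9 = 1630/9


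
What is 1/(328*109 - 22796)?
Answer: 1/12956 ≈ 7.7184e-5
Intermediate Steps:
1/(328*109 - 22796) = 1/(35752 - 22796) = 1/12956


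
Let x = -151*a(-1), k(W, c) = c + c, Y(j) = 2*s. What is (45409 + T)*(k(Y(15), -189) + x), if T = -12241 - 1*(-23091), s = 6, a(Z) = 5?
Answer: -63741447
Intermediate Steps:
Y(j) = 12 (Y(j) = 2*6 = 12)
k(W, c) = 2*c
x = -755 (x = -151*5 = -755)
T = 10850 (T = -12241 + 23091 = 10850)
(45409 + T)*(k(Y(15), -189) + x) = (45409 + 10850)*(2*(-189) - 755) = 56259*(-378 - 755) = 56259*(-1133) = -63741447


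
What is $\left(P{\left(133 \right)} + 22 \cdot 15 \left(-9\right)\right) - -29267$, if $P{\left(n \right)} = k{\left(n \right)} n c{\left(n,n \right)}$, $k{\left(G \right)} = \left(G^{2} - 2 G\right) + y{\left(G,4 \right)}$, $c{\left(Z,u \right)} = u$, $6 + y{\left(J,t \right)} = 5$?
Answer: $308204055$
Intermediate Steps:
$y{\left(J,t \right)} = -1$ ($y{\left(J,t \right)} = -6 + 5 = -1$)
$k{\left(G \right)} = -1 + G^{2} - 2 G$ ($k{\left(G \right)} = \left(G^{2} - 2 G\right) - 1 = -1 + G^{2} - 2 G$)
$P{\left(n \right)} = n^{2} \left(-1 + n^{2} - 2 n\right)$ ($P{\left(n \right)} = \left(-1 + n^{2} - 2 n\right) n n = n \left(-1 + n^{2} - 2 n\right) n = n^{2} \left(-1 + n^{2} - 2 n\right)$)
$\left(P{\left(133 \right)} + 22 \cdot 15 \left(-9\right)\right) - -29267 = \left(133^{2} \left(-1 + 133^{2} - 266\right) + 22 \cdot 15 \left(-9\right)\right) - -29267 = \left(17689 \left(-1 + 17689 - 266\right) + 330 \left(-9\right)\right) + 29267 = \left(17689 \cdot 17422 - 2970\right) + 29267 = \left(308177758 - 2970\right) + 29267 = 308174788 + 29267 = 308204055$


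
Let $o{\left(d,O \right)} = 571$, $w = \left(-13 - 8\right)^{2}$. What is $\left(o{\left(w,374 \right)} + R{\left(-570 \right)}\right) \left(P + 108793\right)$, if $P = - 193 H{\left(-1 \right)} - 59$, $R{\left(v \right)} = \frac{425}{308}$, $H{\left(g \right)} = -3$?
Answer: $\frac{19271116709}{308} \approx 6.2569 \cdot 10^{7}$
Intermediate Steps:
$w = 441$ ($w = \left(-21\right)^{2} = 441$)
$R{\left(v \right)} = \frac{425}{308}$ ($R{\left(v \right)} = 425 \cdot \frac{1}{308} = \frac{425}{308}$)
$P = 520$ ($P = \left(-193\right) \left(-3\right) - 59 = 579 - 59 = 520$)
$\left(o{\left(w,374 \right)} + R{\left(-570 \right)}\right) \left(P + 108793\right) = \left(571 + \frac{425}{308}\right) \left(520 + 108793\right) = \frac{176293}{308} \cdot 109313 = \frac{19271116709}{308}$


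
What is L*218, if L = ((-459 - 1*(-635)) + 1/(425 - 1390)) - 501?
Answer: -68370468/965 ≈ -70850.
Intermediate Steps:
L = -313626/965 (L = ((-459 + 635) + 1/(-965)) - 501 = (176 - 1/965) - 501 = 169839/965 - 501 = -313626/965 ≈ -325.00)
L*218 = -313626/965*218 = -68370468/965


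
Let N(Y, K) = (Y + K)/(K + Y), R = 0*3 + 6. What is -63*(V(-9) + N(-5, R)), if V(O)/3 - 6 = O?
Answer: 504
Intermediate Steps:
V(O) = 18 + 3*O
R = 6 (R = 0 + 6 = 6)
N(Y, K) = 1 (N(Y, K) = (K + Y)/(K + Y) = 1)
-63*(V(-9) + N(-5, R)) = -63*((18 + 3*(-9)) + 1) = -63*((18 - 27) + 1) = -63*(-9 + 1) = -63*(-8) = 504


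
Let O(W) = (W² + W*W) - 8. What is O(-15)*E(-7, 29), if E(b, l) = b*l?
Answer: -89726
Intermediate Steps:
O(W) = -8 + 2*W² (O(W) = (W² + W²) - 8 = 2*W² - 8 = -8 + 2*W²)
O(-15)*E(-7, 29) = (-8 + 2*(-15)²)*(-7*29) = (-8 + 2*225)*(-203) = (-8 + 450)*(-203) = 442*(-203) = -89726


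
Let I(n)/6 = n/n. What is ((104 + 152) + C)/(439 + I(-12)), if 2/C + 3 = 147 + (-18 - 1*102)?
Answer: 3073/5340 ≈ 0.57547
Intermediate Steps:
I(n) = 6 (I(n) = 6*(n/n) = 6*1 = 6)
C = 1/12 (C = 2/(-3 + (147 + (-18 - 1*102))) = 2/(-3 + (147 + (-18 - 102))) = 2/(-3 + (147 - 120)) = 2/(-3 + 27) = 2/24 = 2*(1/24) = 1/12 ≈ 0.083333)
((104 + 152) + C)/(439 + I(-12)) = ((104 + 152) + 1/12)/(439 + 6) = (256 + 1/12)/445 = (3073/12)*(1/445) = 3073/5340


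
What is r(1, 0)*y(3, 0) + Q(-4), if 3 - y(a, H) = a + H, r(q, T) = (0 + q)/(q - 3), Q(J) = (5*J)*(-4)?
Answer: 80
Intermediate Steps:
Q(J) = -20*J
r(q, T) = q/(-3 + q)
y(a, H) = 3 - H - a (y(a, H) = 3 - (a + H) = 3 - (H + a) = 3 + (-H - a) = 3 - H - a)
r(1, 0)*y(3, 0) + Q(-4) = (1/(-3 + 1))*(3 - 1*0 - 1*3) - 20*(-4) = (1/(-2))*(3 + 0 - 3) + 80 = (1*(-½))*0 + 80 = -½*0 + 80 = 0 + 80 = 80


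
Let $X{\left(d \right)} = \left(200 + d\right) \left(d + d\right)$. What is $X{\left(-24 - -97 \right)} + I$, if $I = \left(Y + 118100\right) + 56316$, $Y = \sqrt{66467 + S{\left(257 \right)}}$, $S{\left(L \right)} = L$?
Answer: $214274 + 2 \sqrt{16681} \approx 2.1453 \cdot 10^{5}$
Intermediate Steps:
$X{\left(d \right)} = 2 d \left(200 + d\right)$ ($X{\left(d \right)} = \left(200 + d\right) 2 d = 2 d \left(200 + d\right)$)
$Y = 2 \sqrt{16681}$ ($Y = \sqrt{66467 + 257} = \sqrt{66724} = 2 \sqrt{16681} \approx 258.31$)
$I = 174416 + 2 \sqrt{16681}$ ($I = \left(2 \sqrt{16681} + 118100\right) + 56316 = \left(118100 + 2 \sqrt{16681}\right) + 56316 = 174416 + 2 \sqrt{16681} \approx 1.7467 \cdot 10^{5}$)
$X{\left(-24 - -97 \right)} + I = 2 \left(-24 - -97\right) \left(200 - -73\right) + \left(174416 + 2 \sqrt{16681}\right) = 2 \left(-24 + 97\right) \left(200 + \left(-24 + 97\right)\right) + \left(174416 + 2 \sqrt{16681}\right) = 2 \cdot 73 \left(200 + 73\right) + \left(174416 + 2 \sqrt{16681}\right) = 2 \cdot 73 \cdot 273 + \left(174416 + 2 \sqrt{16681}\right) = 39858 + \left(174416 + 2 \sqrt{16681}\right) = 214274 + 2 \sqrt{16681}$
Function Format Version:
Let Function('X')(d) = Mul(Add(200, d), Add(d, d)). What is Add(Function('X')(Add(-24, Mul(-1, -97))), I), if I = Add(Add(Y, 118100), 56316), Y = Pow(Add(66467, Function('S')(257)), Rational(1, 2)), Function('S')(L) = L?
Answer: Add(214274, Mul(2, Pow(16681, Rational(1, 2)))) ≈ 2.1453e+5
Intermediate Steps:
Function('X')(d) = Mul(2, d, Add(200, d)) (Function('X')(d) = Mul(Add(200, d), Mul(2, d)) = Mul(2, d, Add(200, d)))
Y = Mul(2, Pow(16681, Rational(1, 2))) (Y = Pow(Add(66467, 257), Rational(1, 2)) = Pow(66724, Rational(1, 2)) = Mul(2, Pow(16681, Rational(1, 2))) ≈ 258.31)
I = Add(174416, Mul(2, Pow(16681, Rational(1, 2)))) (I = Add(Add(Mul(2, Pow(16681, Rational(1, 2))), 118100), 56316) = Add(Add(118100, Mul(2, Pow(16681, Rational(1, 2)))), 56316) = Add(174416, Mul(2, Pow(16681, Rational(1, 2)))) ≈ 1.7467e+5)
Add(Function('X')(Add(-24, Mul(-1, -97))), I) = Add(Mul(2, Add(-24, Mul(-1, -97)), Add(200, Add(-24, Mul(-1, -97)))), Add(174416, Mul(2, Pow(16681, Rational(1, 2))))) = Add(Mul(2, Add(-24, 97), Add(200, Add(-24, 97))), Add(174416, Mul(2, Pow(16681, Rational(1, 2))))) = Add(Mul(2, 73, Add(200, 73)), Add(174416, Mul(2, Pow(16681, Rational(1, 2))))) = Add(Mul(2, 73, 273), Add(174416, Mul(2, Pow(16681, Rational(1, 2))))) = Add(39858, Add(174416, Mul(2, Pow(16681, Rational(1, 2))))) = Add(214274, Mul(2, Pow(16681, Rational(1, 2))))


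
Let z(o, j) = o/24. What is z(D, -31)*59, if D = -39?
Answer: -767/8 ≈ -95.875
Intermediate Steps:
z(o, j) = o/24 (z(o, j) = o*(1/24) = o/24)
z(D, -31)*59 = ((1/24)*(-39))*59 = -13/8*59 = -767/8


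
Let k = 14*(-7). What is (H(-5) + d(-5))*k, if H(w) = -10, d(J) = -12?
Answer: 2156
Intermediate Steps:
k = -98
(H(-5) + d(-5))*k = (-10 - 12)*(-98) = -22*(-98) = 2156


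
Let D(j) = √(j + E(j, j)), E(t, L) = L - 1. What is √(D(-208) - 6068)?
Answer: √(-6068 + I*√417) ≈ 0.1311 + 77.897*I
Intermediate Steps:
E(t, L) = -1 + L
D(j) = √(-1 + 2*j) (D(j) = √(j + (-1 + j)) = √(-1 + 2*j))
√(D(-208) - 6068) = √(√(-1 + 2*(-208)) - 6068) = √(√(-1 - 416) - 6068) = √(√(-417) - 6068) = √(I*√417 - 6068) = √(-6068 + I*√417)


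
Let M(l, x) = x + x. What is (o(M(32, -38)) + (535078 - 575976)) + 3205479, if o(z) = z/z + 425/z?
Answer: 240507807/76 ≈ 3.1646e+6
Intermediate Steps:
M(l, x) = 2*x
o(z) = 1 + 425/z
(o(M(32, -38)) + (535078 - 575976)) + 3205479 = ((425 + 2*(-38))/((2*(-38))) + (535078 - 575976)) + 3205479 = ((425 - 76)/(-76) - 40898) + 3205479 = (-1/76*349 - 40898) + 3205479 = (-349/76 - 40898) + 3205479 = -3108597/76 + 3205479 = 240507807/76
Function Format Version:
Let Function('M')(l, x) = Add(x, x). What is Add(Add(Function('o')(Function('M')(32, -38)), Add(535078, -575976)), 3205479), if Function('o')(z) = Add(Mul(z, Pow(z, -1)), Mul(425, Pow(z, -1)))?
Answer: Rational(240507807, 76) ≈ 3.1646e+6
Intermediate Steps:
Function('M')(l, x) = Mul(2, x)
Function('o')(z) = Add(1, Mul(425, Pow(z, -1)))
Add(Add(Function('o')(Function('M')(32, -38)), Add(535078, -575976)), 3205479) = Add(Add(Mul(Pow(Mul(2, -38), -1), Add(425, Mul(2, -38))), Add(535078, -575976)), 3205479) = Add(Add(Mul(Pow(-76, -1), Add(425, -76)), -40898), 3205479) = Add(Add(Mul(Rational(-1, 76), 349), -40898), 3205479) = Add(Add(Rational(-349, 76), -40898), 3205479) = Add(Rational(-3108597, 76), 3205479) = Rational(240507807, 76)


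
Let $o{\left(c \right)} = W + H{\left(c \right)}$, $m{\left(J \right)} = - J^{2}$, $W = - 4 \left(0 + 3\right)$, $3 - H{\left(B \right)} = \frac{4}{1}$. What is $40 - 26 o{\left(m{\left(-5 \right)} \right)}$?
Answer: $378$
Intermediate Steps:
$H{\left(B \right)} = -1$ ($H{\left(B \right)} = 3 - \frac{4}{1} = 3 - 4 \cdot 1 = 3 - 4 = -1$)
$W = -12$ ($W = \left(-4\right) 3 = -12$)
$o{\left(c \right)} = -13$ ($o{\left(c \right)} = -12 - 1 = -13$)
$40 - 26 o{\left(m{\left(-5 \right)} \right)} = 40 - -338 = 40 + 338 = 378$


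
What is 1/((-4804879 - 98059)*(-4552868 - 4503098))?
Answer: 1/44400839828108 ≈ 2.2522e-14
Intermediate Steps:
1/((-4804879 - 98059)*(-4552868 - 4503098)) = 1/(-4902938*(-9055966)) = 1/44400839828108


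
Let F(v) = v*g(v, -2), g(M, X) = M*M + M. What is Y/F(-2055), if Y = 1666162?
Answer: -833081/4337046675 ≈ -0.00019208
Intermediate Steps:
g(M, X) = M + M**2 (g(M, X) = M**2 + M = M + M**2)
F(v) = v**2*(1 + v) (F(v) = v*(v*(1 + v)) = v**2*(1 + v))
Y/F(-2055) = 1666162/(((-2055)**2*(1 - 2055))) = 1666162/((4223025*(-2054))) = 1666162/(-8674093350) = 1666162*(-1/8674093350) = -833081/4337046675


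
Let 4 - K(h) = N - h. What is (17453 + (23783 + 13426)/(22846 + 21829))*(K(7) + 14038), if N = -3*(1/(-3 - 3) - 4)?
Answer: 10944960650416/44675 ≈ 2.4499e+8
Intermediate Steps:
N = 25/2 (N = -3*(1/(-6) - 4) = -3*(-1/6 - 4) = -3*(-25/6) = 25/2 ≈ 12.500)
K(h) = -17/2 + h (K(h) = 4 - (25/2 - h) = 4 + (-25/2 + h) = -17/2 + h)
(17453 + (23783 + 13426)/(22846 + 21829))*(K(7) + 14038) = (17453 + (23783 + 13426)/(22846 + 21829))*((-17/2 + 7) + 14038) = (17453 + 37209/44675)*(-3/2 + 14038) = (17453 + 37209*(1/44675))*(28073/2) = (17453 + 37209/44675)*(28073/2) = (779749984/44675)*(28073/2) = 10944960650416/44675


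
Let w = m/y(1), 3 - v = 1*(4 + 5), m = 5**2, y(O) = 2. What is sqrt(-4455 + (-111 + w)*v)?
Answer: 2*I*sqrt(966) ≈ 62.161*I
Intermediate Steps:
m = 25
v = -6 (v = 3 - (4 + 5) = 3 - 9 = -6)
w = 25/2 ≈ 12.500
sqrt(-4455 + (-111 + w)*v) = sqrt(-4455 + (-111 + 25/2)*(-6)) = sqrt(-4455 - 197/2*(-6)) = sqrt(-4455 + 591) = sqrt(-3864) = 2*I*sqrt(966)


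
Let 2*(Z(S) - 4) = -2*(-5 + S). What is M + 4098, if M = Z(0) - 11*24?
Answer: 3843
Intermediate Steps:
Z(S) = 9 - S (Z(S) = 4 + (-2*(-5 + S))/2 = 4 + (10 - 2*S)/2 = 4 + (5 - S) = 9 - S)
M = -255 (M = (9 - 1*0) - 11*24 = (9 + 0) - 264 = 9 - 264 = -255)
M + 4098 = -255 + 4098 = 3843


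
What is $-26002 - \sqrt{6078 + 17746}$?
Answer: $-26002 - 4 \sqrt{1489} \approx -26156.0$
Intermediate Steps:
$-26002 - \sqrt{6078 + 17746} = -26002 - \sqrt{23824} = -26002 - 4 \sqrt{1489}$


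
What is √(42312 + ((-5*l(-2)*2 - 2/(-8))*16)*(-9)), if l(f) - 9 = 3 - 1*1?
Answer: 2*√14529 ≈ 241.07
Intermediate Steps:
l(f) = 11 (l(f) = 9 + (3 - 1*1) = 9 + (3 - 1) = 9 + 2 = 11)
√(42312 + ((-5*l(-2)*2 - 2/(-8))*16)*(-9)) = √(42312 + ((-5*11*2 - 2/(-8))*16)*(-9)) = √(42312 + ((-55*2 - 2*(-1)/8)*16)*(-9)) = √(42312 + ((-110 - 1*(-¼))*16)*(-9)) = √(42312 + ((-110 + ¼)*16)*(-9)) = √(42312 - 439/4*16*(-9)) = √(42312 - 1756*(-9)) = √(42312 + 15804) = √58116 = 2*√14529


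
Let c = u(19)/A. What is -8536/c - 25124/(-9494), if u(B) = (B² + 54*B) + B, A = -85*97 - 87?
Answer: 168816784158/3337141 ≈ 50587.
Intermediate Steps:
A = -8332 (A = -8245 - 87 = -8332)
u(B) = B² + 55*B
c = -703/4166 (c = (19*(55 + 19))/(-8332) = (19*74)*(-1/8332) = 1406*(-1/8332) = -703/4166 ≈ -0.16875)
-8536/c - 25124/(-9494) = -8536/(-703/4166) - 25124/(-9494) = -8536*(-4166/703) - 25124*(-1/9494) = 35560976/703 + 12562/4747 = 168816784158/3337141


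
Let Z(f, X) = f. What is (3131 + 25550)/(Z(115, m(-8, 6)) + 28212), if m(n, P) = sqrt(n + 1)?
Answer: 28681/28327 ≈ 1.0125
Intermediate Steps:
m(n, P) = sqrt(1 + n)
(3131 + 25550)/(Z(115, m(-8, 6)) + 28212) = (3131 + 25550)/(115 + 28212) = 28681/28327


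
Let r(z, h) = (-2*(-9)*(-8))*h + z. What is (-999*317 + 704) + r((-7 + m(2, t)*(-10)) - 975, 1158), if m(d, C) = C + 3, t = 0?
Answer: -483743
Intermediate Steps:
m(d, C) = 3 + C
r(z, h) = z - 144*h (r(z, h) = (18*(-8))*h + z = -144*h + z = z - 144*h)
(-999*317 + 704) + r((-7 + m(2, t)*(-10)) - 975, 1158) = (-999*317 + 704) + (((-7 + (3 + 0)*(-10)) - 975) - 144*1158) = (-316683 + 704) + (((-7 + 3*(-10)) - 975) - 166752) = -315979 + (((-7 - 30) - 975) - 166752) = -315979 + ((-37 - 975) - 166752) = -315979 + (-1012 - 166752) = -315979 - 167764 = -483743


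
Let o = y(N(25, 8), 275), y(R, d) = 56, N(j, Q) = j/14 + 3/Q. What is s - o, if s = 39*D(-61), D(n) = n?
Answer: -2435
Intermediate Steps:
N(j, Q) = 3/Q + j/14 (N(j, Q) = j*(1/14) + 3/Q = j/14 + 3/Q = 3/Q + j/14)
o = 56
s = -2379 (s = 39*(-61) = -2379)
s - o = -2379 - 1*56 = -2379 - 56 = -2435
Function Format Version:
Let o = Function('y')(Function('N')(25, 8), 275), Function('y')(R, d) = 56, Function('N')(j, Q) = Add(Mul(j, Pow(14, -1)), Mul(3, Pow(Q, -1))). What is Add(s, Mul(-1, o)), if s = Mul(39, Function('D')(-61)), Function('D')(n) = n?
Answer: -2435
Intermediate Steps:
Function('N')(j, Q) = Add(Mul(3, Pow(Q, -1)), Mul(Rational(1, 14), j)) (Function('N')(j, Q) = Add(Mul(j, Rational(1, 14)), Mul(3, Pow(Q, -1))) = Add(Mul(Rational(1, 14), j), Mul(3, Pow(Q, -1))) = Add(Mul(3, Pow(Q, -1)), Mul(Rational(1, 14), j)))
o = 56
s = -2379 (s = Mul(39, -61) = -2379)
Add(s, Mul(-1, o)) = Add(-2379, Mul(-1, 56)) = Add(-2379, -56) = -2435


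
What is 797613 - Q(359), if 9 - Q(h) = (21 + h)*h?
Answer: 934024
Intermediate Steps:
Q(h) = 9 - h*(21 + h) (Q(h) = 9 - (21 + h)*h = 9 - h*(21 + h))
797613 - Q(359) = 797613 - (9 - 1*359**2 - 21*359) = 797613 - (9 - 1*128881 - 7539) = 797613 - (9 - 128881 - 7539) = 797613 - 1*(-136411) = 797613 + 136411 = 934024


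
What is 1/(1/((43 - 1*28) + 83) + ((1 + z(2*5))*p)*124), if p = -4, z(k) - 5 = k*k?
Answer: -98/5152447 ≈ -1.9020e-5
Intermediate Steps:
z(k) = 5 + k² (z(k) = 5 + k*k = 5 + k²)
1/(1/((43 - 1*28) + 83) + ((1 + z(2*5))*p)*124) = 1/(1/((43 - 1*28) + 83) + ((1 + (5 + (2*5)²))*(-4))*124) = 1/(1/((43 - 28) + 83) + ((1 + (5 + 10²))*(-4))*124) = 1/(1/(15 + 83) + ((1 + (5 + 100))*(-4))*124) = 1/(1/98 + ((1 + 105)*(-4))*124) = 1/(1/98 + (106*(-4))*124) = 1/(1/98 - 424*124) = 1/(1/98 - 52576) = 1/(-5152447/98) = -98/5152447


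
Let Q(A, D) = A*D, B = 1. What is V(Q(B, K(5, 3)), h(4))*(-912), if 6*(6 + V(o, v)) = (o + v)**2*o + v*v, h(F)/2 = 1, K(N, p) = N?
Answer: -32376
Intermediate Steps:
h(F) = 2 (h(F) = 2*1 = 2)
V(o, v) = -6 + v**2/6 + o*(o + v)**2/6 (V(o, v) = -6 + ((o + v)**2*o + v*v)/6 = -6 + (o*(o + v)**2 + v**2)/6 = -6 + (v**2 + o*(o + v)**2)/6 = -6 + (v**2/6 + o*(o + v)**2/6) = -6 + v**2/6 + o*(o + v)**2/6)
V(Q(B, K(5, 3)), h(4))*(-912) = (-6 + (1/6)*2**2 + (1*5)*(1*5 + 2)**2/6)*(-912) = (-6 + (1/6)*4 + (1/6)*5*(5 + 2)**2)*(-912) = (-6 + 2/3 + (1/6)*5*7**2)*(-912) = (-6 + 2/3 + (1/6)*5*49)*(-912) = (-6 + 2/3 + 245/6)*(-912) = (71/2)*(-912) = -32376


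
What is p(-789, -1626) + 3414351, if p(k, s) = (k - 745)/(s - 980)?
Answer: 4448900120/1303 ≈ 3.4144e+6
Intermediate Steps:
p(k, s) = (-745 + k)/(-980 + s)
p(-789, -1626) + 3414351 = (-745 - 789)/(-980 - 1626) + 3414351 = -1534/(-2606) + 3414351 = -1/2606*(-1534) + 3414351 = 767/1303 + 3414351 = 4448900120/1303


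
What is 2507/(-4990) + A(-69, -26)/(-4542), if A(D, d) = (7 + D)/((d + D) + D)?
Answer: -466935899/929247780 ≈ -0.50249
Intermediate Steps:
A(D, d) = (7 + D)/(d + 2*D) (A(D, d) = (7 + D)/((D + d) + D) = (7 + D)/(d + 2*D))
2507/(-4990) + A(-69, -26)/(-4542) = 2507/(-4990) + ((7 - 69)/(-26 + 2*(-69)))/(-4542) = 2507*(-1/4990) + (-62/(-26 - 138))*(-1/4542) = -2507/4990 + (-62/(-164))*(-1/4542) = -2507/4990 - 1/164*(-62)*(-1/4542) = -2507/4990 + (31/82)*(-1/4542) = -2507/4990 - 31/372444 = -466935899/929247780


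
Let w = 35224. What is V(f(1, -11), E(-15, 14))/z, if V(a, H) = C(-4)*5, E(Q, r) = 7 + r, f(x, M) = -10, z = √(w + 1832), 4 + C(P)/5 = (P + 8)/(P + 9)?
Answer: -10*√579/579 ≈ -0.41559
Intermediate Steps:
C(P) = -20 + 5*(8 + P)/(9 + P) (C(P) = -20 + 5*((P + 8)/(P + 9)) = -20 + 5*((8 + P)/(9 + P)) = -20 + 5*(8 + P)/(9 + P))
z = 8*√579 (z = √(35224 + 1832) = √37056 = 8*√579 ≈ 192.50)
V(a, H) = -80 (V(a, H) = (5*(-28 - 3*(-4))/(9 - 4))*5 = (5*(-28 + 12)/5)*5 = (5*(⅕)*(-16))*5 = -16*5 = -80)
V(f(1, -11), E(-15, 14))/z = -80*√579/4632 = -10*√579/579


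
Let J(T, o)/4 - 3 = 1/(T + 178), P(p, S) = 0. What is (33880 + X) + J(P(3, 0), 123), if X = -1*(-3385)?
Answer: 3317655/89 ≈ 37277.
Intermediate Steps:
X = 3385
J(T, o) = 12 + 4/(178 + T) (J(T, o) = 12 + 4/(T + 178) = 12 + 4/(178 + T))
(33880 + X) + J(P(3, 0), 123) = (33880 + 3385) + 4*(535 + 3*0)/(178 + 0) = 37265 + 4*(535 + 0)/178 = 37265 + 4*(1/178)*535 = 37265 + 1070/89 = 3317655/89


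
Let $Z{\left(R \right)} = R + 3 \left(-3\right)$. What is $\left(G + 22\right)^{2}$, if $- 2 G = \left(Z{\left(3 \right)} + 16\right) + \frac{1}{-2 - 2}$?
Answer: $\frac{18769}{64} \approx 293.27$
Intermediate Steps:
$Z{\left(R \right)} = -9 + R$ ($Z{\left(R \right)} = R - 9 = -9 + R$)
$G = - \frac{39}{8}$ ($G = - \frac{\left(\left(-9 + 3\right) + 16\right) + \frac{1}{-2 - 2}}{2} = - \frac{\left(-6 + 16\right) + \frac{1}{-4}}{2} = - \frac{10 - \frac{1}{4}}{2} = \left(- \frac{1}{2}\right) \frac{39}{4} = - \frac{39}{8} \approx -4.875$)
$\left(G + 22\right)^{2} = \left(- \frac{39}{8} + 22\right)^{2} = \left(\frac{137}{8}\right)^{2} = \frac{18769}{64}$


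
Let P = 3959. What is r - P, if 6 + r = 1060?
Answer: -2905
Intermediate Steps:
r = 1054 (r = -6 + 1060 = 1054)
r - P = 1054 - 1*3959 = 1054 - 3959 = -2905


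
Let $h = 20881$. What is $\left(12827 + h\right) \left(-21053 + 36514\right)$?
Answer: $521159388$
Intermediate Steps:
$\left(12827 + h\right) \left(-21053 + 36514\right) = \left(12827 + 20881\right) \left(-21053 + 36514\right) = 33708 \cdot 15461 = 521159388$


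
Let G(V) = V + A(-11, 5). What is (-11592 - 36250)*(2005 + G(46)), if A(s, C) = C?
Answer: -98363152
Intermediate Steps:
G(V) = 5 + V (G(V) = V + 5 = 5 + V)
(-11592 - 36250)*(2005 + G(46)) = (-11592 - 36250)*(2005 + (5 + 46)) = -47842*(2005 + 51) = -47842*2056 = -98363152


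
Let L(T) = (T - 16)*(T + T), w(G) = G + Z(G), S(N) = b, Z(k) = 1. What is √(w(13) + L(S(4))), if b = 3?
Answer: 8*I ≈ 8.0*I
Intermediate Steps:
S(N) = 3
w(G) = 1 + G (w(G) = G + 1 = 1 + G)
L(T) = 2*T*(-16 + T) (L(T) = (-16 + T)*(2*T) = 2*T*(-16 + T))
√(w(13) + L(S(4))) = √((1 + 13) + 2*3*(-16 + 3)) = √(14 + 2*3*(-13)) = √(14 - 78) = √(-64) = 8*I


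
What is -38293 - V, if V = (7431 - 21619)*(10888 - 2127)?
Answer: 124262775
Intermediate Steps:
V = -124301068 (V = -14188*8761 = -124301068)
-38293 - V = -38293 - 1*(-124301068) = -38293 + 124301068 = 124262775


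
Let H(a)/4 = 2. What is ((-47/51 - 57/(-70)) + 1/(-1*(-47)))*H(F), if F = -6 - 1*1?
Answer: -57724/83895 ≈ -0.68805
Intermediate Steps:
F = -7 (F = -6 - 1 = -7)
H(a) = 8 (H(a) = 4*2 = 8)
((-47/51 - 57/(-70)) + 1/(-1*(-47)))*H(F) = ((-47/51 - 57/(-70)) + 1/(-1*(-47)))*8 = ((-47*1/51 - 57*(-1/70)) + 1/47)*8 = ((-47/51 + 57/70) + 1/47)*8 = (-383/3570 + 1/47)*8 = -14431/167790*8 = -57724/83895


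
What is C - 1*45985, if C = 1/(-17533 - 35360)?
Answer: -2432284606/52893 ≈ -45985.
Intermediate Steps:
C = -1/52893 (C = 1/(-52893) = -1/52893 ≈ -1.8906e-5)
C - 1*45985 = -1/52893 - 1*45985 = -1/52893 - 45985 = -2432284606/52893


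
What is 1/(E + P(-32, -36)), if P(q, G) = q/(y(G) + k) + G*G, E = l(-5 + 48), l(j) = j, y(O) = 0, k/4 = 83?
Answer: 83/111129 ≈ 0.00074688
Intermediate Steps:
k = 332 (k = 4*83 = 332)
E = 43 (E = -5 + 48 = 43)
P(q, G) = G² + q/332 (P(q, G) = q/(0 + 332) + G*G = q/332 + G² = G² + q/332)
1/(E + P(-32, -36)) = 1/(43 + ((-36)² + (1/332)*(-32))) = 1/(43 + (1296 - 8/83)) = 1/(43 + 107560/83) = 1/(111129/83) = 83/111129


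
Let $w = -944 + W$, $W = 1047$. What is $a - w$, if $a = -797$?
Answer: $-900$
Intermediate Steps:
$w = 103$ ($w = -944 + 1047 = 103$)
$a - w = -797 - 103 = -900$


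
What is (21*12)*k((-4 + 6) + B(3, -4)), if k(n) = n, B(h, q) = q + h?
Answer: 252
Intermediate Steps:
B(h, q) = h + q
(21*12)*k((-4 + 6) + B(3, -4)) = (21*12)*((-4 + 6) + (3 - 4)) = 252*(2 - 1) = 252*1 = 252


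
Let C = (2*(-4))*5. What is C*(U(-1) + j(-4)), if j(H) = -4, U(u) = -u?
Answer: 120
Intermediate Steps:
C = -40 (C = -8*5 = -40)
C*(U(-1) + j(-4)) = -40*(-1*(-1) - 4) = -40*(1 - 4) = -40*(-3) = 120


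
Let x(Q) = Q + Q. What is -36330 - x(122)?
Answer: -36574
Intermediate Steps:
x(Q) = 2*Q
-36330 - x(122) = -36330 - 2*122 = -36330 - 1*244 = -36330 - 244 = -36574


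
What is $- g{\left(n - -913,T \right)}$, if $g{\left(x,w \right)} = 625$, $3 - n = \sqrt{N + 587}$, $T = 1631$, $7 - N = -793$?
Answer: $-625$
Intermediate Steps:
$N = 800$ ($N = 7 - -793 = 7 + 793 = 800$)
$n = 3 - \sqrt{1387}$ ($n = 3 - \sqrt{800 + 587} = 3 - \sqrt{1387} \approx -34.242$)
$- g{\left(n - -913,T \right)} = \left(-1\right) 625 = -625$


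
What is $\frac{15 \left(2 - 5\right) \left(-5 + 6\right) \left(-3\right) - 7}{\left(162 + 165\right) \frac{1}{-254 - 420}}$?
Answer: $- \frac{86272}{327} \approx -263.83$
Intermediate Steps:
$\frac{15 \left(2 - 5\right) \left(-5 + 6\right) \left(-3\right) - 7}{\left(162 + 165\right) \frac{1}{-254 - 420}} = \frac{15 \left(-3\right) 1 \left(-3\right) - 7}{327 \frac{1}{-674}} = \frac{15 \left(\left(-3\right) \left(-3\right)\right) - 7}{327 \left(- \frac{1}{674}\right)} = \frac{15 \cdot 9 - 7}{- \frac{327}{674}} = \left(135 - 7\right) \left(- \frac{674}{327}\right) = 128 \left(- \frac{674}{327}\right) = - \frac{86272}{327}$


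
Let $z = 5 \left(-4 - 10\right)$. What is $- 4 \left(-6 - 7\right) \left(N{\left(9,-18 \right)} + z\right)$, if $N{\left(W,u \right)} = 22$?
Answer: $-2496$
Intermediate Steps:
$z = -70$ ($z = 5 \left(-14\right) = -70$)
$- 4 \left(-6 - 7\right) \left(N{\left(9,-18 \right)} + z\right) = - 4 \left(-6 - 7\right) \left(22 - 70\right) = \left(-4\right) \left(-13\right) \left(-48\right) = 52 \left(-48\right) = -2496$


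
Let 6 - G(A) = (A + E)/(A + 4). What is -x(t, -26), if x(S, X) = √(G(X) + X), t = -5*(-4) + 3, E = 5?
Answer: -I*√10142/22 ≈ -4.5776*I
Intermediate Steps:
t = 23 (t = 20 + 3 = 23)
G(A) = 6 - (5 + A)/(4 + A) (G(A) = 6 - (A + 5)/(A + 4) = 6 - (5 + A)/(4 + A))
x(S, X) = √(X + (19 + 5*X)/(4 + X)) (x(S, X) = √((19 + 5*X)/(4 + X) + X) = √(X + (19 + 5*X)/(4 + X)))
-x(t, -26) = -√((19 + (-26)² + 9*(-26))/(4 - 26)) = -√((19 + 676 - 234)/(-22)) = -√(-1/22*461) = -√(-461/22) = -I*√10142/22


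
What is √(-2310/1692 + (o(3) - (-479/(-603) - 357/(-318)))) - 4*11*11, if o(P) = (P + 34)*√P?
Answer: -484 + √(-822832418357 + 9275584666797*√3)/500691 ≈ -476.20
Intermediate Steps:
o(P) = √P*(34 + P) (o(P) = (34 + P)*√P = √P*(34 + P))
√(-2310/1692 + (o(3) - (-479/(-603) - 357/(-318)))) - 4*11*11 = √(-2310/1692 + (√3*(34 + 3) - (-479/(-603) - 357/(-318)))) - 4*11*11 = √(-2310*1/1692 + (√3*37 - (-479*(-1/603) - 357*(-1/318)))) - 44*11 = √(-385/282 + (37*√3 - (479/603 + 119/106))) - 484 = √(-385/282 + (37*√3 - 1*122531/63918)) - 484 = √(-385/282 + (37*√3 - 122531/63918)) - 484 = √(-385/282 + (-122531/63918 + 37*√3)) - 484 = √(-4930181/1502073 + 37*√3) - 484 = -484 + √(-4930181/1502073 + 37*√3)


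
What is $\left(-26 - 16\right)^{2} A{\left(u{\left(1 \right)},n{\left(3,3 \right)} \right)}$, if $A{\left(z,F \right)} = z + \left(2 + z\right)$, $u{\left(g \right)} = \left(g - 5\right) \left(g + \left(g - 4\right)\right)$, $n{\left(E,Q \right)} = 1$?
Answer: $31752$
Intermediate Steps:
$u{\left(g \right)} = \left(-5 + g\right) \left(-4 + 2 g\right)$ ($u{\left(g \right)} = \left(-5 + g\right) \left(g + \left(g - 4\right)\right) = \left(-5 + g\right) \left(g + \left(-4 + g\right)\right) = \left(-5 + g\right) \left(-4 + 2 g\right)$)
$A{\left(z,F \right)} = 2 + 2 z$
$\left(-26 - 16\right)^{2} A{\left(u{\left(1 \right)},n{\left(3,3 \right)} \right)} = \left(-26 - 16\right)^{2} \left(2 + 2 \left(20 - 14 + 2 \cdot 1^{2}\right)\right) = \left(-42\right)^{2} \left(2 + 2 \left(20 - 14 + 2 \cdot 1\right)\right) = 1764 \left(2 + 2 \left(20 - 14 + 2\right)\right) = 1764 \left(2 + 2 \cdot 8\right) = 1764 \left(2 + 16\right) = 1764 \cdot 18 = 31752$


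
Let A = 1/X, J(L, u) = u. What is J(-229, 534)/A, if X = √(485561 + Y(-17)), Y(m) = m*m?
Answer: 2670*√19434 ≈ 3.7221e+5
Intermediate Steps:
Y(m) = m²
X = 5*√19434 (X = √(485561 + (-17)²) = √(485561 + 289) = √485850 = 5*√19434 ≈ 697.03)
A = √19434/97170 (A = 1/(5*√19434) = √19434/97170 ≈ 0.0014347)
J(-229, 534)/A = 534/((√19434/97170)) = 534*(5*√19434) = 2670*√19434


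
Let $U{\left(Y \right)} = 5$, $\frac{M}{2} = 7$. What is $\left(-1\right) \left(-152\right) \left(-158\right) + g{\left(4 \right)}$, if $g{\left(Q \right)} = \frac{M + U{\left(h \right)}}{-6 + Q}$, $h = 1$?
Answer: $- \frac{48051}{2} \approx -24026.0$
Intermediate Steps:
$M = 14$ ($M = 2 \cdot 7 = 14$)
$g{\left(Q \right)} = \frac{19}{-6 + Q}$ ($g{\left(Q \right)} = \frac{14 + 5}{-6 + Q} = \frac{19}{-6 + Q}$)
$\left(-1\right) \left(-152\right) \left(-158\right) + g{\left(4 \right)} = \left(-1\right) \left(-152\right) \left(-158\right) + \frac{19}{-6 + 4} = 152 \left(-158\right) + \frac{19}{-2} = -24016 + 19 \left(- \frac{1}{2}\right) = -24016 - \frac{19}{2} = - \frac{48051}{2}$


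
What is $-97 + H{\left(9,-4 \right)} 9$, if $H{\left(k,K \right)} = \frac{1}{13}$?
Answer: $- \frac{1252}{13} \approx -96.308$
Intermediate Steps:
$H{\left(k,K \right)} = \frac{1}{13}$
$-97 + H{\left(9,-4 \right)} 9 = -97 + \frac{1}{13} \cdot 9 = -97 + \frac{9}{13} = - \frac{1252}{13}$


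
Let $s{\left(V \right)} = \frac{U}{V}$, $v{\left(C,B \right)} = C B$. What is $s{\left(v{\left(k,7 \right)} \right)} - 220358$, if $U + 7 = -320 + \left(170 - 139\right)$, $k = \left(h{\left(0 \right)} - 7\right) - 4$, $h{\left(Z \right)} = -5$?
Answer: $- \frac{3084975}{14} \approx -2.2036 \cdot 10^{5}$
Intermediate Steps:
$k = -16$ ($k = \left(-5 - 7\right) - 4 = -12 - 4 = -16$)
$v{\left(C,B \right)} = B C$
$U = -296$ ($U = -7 + \left(-320 + \left(170 - 139\right)\right) = -7 + \left(-320 + 31\right) = -7 - 289 = -296$)
$s{\left(V \right)} = - \frac{296}{V}$
$s{\left(v{\left(k,7 \right)} \right)} - 220358 = - \frac{296}{7 \left(-16\right)} - 220358 = - \frac{296}{-112} - 220358 = \left(-296\right) \left(- \frac{1}{112}\right) - 220358 = \frac{37}{14} - 220358 = - \frac{3084975}{14}$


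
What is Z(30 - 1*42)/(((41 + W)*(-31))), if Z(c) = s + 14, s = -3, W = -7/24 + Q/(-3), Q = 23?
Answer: -264/24583 ≈ -0.010739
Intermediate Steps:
W = -191/24 (W = -7/24 + 23/(-3) = -7*1/24 + 23*(-1/3) = -7/24 - 23/3 = -191/24 ≈ -7.9583)
Z(c) = 11 (Z(c) = -3 + 14 = 11)
Z(30 - 1*42)/(((41 + W)*(-31))) = 11/(((41 - 191/24)*(-31))) = 11/(((793/24)*(-31))) = 11/(-24583/24) = 11*(-24/24583) = -264/24583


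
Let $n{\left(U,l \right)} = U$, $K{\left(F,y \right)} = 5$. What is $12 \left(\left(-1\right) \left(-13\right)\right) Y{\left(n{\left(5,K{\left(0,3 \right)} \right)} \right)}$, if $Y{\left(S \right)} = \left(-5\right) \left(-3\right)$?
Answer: $2340$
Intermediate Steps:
$Y{\left(S \right)} = 15$
$12 \left(\left(-1\right) \left(-13\right)\right) Y{\left(n{\left(5,K{\left(0,3 \right)} \right)} \right)} = 12 \left(\left(-1\right) \left(-13\right)\right) 15 = 12 \cdot 13 \cdot 15 = 156 \cdot 15 = 2340$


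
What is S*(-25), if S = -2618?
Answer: 65450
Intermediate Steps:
S*(-25) = -2618*(-25) = 65450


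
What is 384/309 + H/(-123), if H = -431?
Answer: 60137/12669 ≈ 4.7468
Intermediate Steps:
384/309 + H/(-123) = 384/309 - 431/(-123) = 384*(1/309) - 431*(-1/123) = 128/103 + 431/123 = 60137/12669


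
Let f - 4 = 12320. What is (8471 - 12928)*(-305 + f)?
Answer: -53568683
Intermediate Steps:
f = 12324 (f = 4 + 12320 = 12324)
(8471 - 12928)*(-305 + f) = (8471 - 12928)*(-305 + 12324) = -4457*12019 = -53568683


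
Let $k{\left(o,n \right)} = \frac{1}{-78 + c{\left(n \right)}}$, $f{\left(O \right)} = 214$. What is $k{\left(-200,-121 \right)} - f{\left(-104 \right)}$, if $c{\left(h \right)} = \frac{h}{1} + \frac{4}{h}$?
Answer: $- \frac{5153883}{24083} \approx -214.01$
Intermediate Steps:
$c{\left(h \right)} = h + \frac{4}{h}$ ($c{\left(h \right)} = h 1 + \frac{4}{h} = h + \frac{4}{h}$)
$k{\left(o,n \right)} = \frac{1}{-78 + n + \frac{4}{n}}$ ($k{\left(o,n \right)} = \frac{1}{-78 + \left(n + \frac{4}{n}\right)} = \frac{1}{-78 + n + \frac{4}{n}}$)
$k{\left(-200,-121 \right)} - f{\left(-104 \right)} = - \frac{121}{4 - 121 \left(-78 - 121\right)} - 214 = - \frac{121}{4 - -24079} - 214 = - \frac{121}{4 + 24079} - 214 = - \frac{121}{24083} - 214 = - \frac{5153883}{24083}$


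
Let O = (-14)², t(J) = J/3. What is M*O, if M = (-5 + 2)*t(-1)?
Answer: 196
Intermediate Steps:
t(J) = J/3 (t(J) = J*(⅓) = J/3)
O = 196
M = 1 (M = (-5 + 2)*((⅓)*(-1)) = -3*(-⅓) = 1)
M*O = 1*196 = 196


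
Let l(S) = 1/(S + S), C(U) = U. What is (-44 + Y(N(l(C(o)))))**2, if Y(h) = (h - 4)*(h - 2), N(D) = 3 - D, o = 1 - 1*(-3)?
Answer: 8288641/4096 ≈ 2023.6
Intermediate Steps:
o = 4 (o = 1 + 3 = 4)
l(S) = 1/(2*S)
Y(h) = (-4 + h)*(-2 + h)
(-44 + Y(N(l(C(o)))))**2 = (-44 + (8 + (3 - 1/(2*4))**2 - 6*(3 - 1/(2*4))))**2 = (-44 + (8 + (3 - 1*1/8)**2 - 6*(3 - 1*1/8)))**2 = (-44 + (8 + (3 - 1/8)**2 - 6*(3 - 1/8)))**2 = (-44 + (8 + (23/8)**2 - 6*23/8))**2 = (-44 + (8 + 529/64 - 69/4))**2 = (-44 - 63/64)**2 = (-2879/64)**2 = 8288641/4096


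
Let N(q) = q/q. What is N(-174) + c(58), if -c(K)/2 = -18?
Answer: 37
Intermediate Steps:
c(K) = 36 (c(K) = -2*(-18) = 36)
N(q) = 1
N(-174) + c(58) = 1 + 36 = 37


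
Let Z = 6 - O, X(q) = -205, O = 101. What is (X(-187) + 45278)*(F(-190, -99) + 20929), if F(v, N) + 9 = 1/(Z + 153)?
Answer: 54689820353/58 ≈ 9.4293e+8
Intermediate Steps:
Z = -95 (Z = 6 - 1*101 = 6 - 101 = -95)
F(v, N) = -521/58 (F(v, N) = -9 + 1/(-95 + 153) = -9 + 1/58 = -521/58)
(X(-187) + 45278)*(F(-190, -99) + 20929) = (-205 + 45278)*(-521/58 + 20929) = 45073*(1213361/58) = 54689820353/58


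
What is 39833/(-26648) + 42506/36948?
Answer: -84762449/246147576 ≈ -0.34436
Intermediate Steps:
39833/(-26648) + 42506/36948 = 39833*(-1/26648) + 42506*(1/36948) = -39833/26648 + 21253/18474 = -84762449/246147576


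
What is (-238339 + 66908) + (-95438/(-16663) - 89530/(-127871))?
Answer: -365256817229975/2130714473 ≈ -1.7142e+5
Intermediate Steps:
(-238339 + 66908) + (-95438/(-16663) - 89530/(-127871)) = -171431 + (-95438*(-1/16663) - 89530*(-1/127871)) = -171431 + (95438/16663 + 89530/127871) = -171431 + 13695590888/2130714473 = -365256817229975/2130714473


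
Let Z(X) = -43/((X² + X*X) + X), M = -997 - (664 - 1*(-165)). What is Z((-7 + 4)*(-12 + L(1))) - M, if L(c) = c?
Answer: 4037243/2211 ≈ 1826.0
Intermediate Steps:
M = -1826 (M = -997 - (664 + 165) = -997 - 1*829 = -997 - 829 = -1826)
Z(X) = -43/(X + 2*X²) (Z(X) = -43/((X² + X²) + X) = -43/(2*X² + X) = -43/(X + 2*X²))
Z((-7 + 4)*(-12 + L(1))) - M = -43/(((-7 + 4)*(-12 + 1))*(1 + 2*((-7 + 4)*(-12 + 1)))) - 1*(-1826) = -43/(((-3*(-11)))*(1 + 2*(-3*(-11)))) + 1826 = -43/(33*(1 + 2*33)) + 1826 = -43*1/33/(1 + 66) + 1826 = -43*1/33/67 + 1826 = -43*1/33*1/67 + 1826 = -43/2211 + 1826 = 4037243/2211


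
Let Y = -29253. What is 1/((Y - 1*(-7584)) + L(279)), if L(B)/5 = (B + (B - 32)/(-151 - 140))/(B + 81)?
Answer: -10476/226963973 ≈ -4.6157e-5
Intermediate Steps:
L(B) = 5*(32/291 + 290*B/291)/(81 + B) (L(B) = 5*((B + (B - 32)/(-151 - 140))/(B + 81)) = 5*((B + (-32 + B)/(-291))/(81 + B)) = 5*((B + (-32 + B)*(-1/291))/(81 + B)) = 5*((B + (32/291 - B/291))/(81 + B)) = 5*((32/291 + 290*B/291)/(81 + B)) = 5*(32/291 + 290*B/291)/(81 + B))
1/((Y - 1*(-7584)) + L(279)) = 1/((-29253 - 1*(-7584)) + 10*(16 + 145*279)/(291*(81 + 279))) = 1/((-29253 + 7584) + (10/291)*(16 + 40455)/360) = 1/(-21669 + (10/291)*(1/360)*40471) = 1/(-21669 + 40471/10476) = 1/(-226963973/10476) = -10476/226963973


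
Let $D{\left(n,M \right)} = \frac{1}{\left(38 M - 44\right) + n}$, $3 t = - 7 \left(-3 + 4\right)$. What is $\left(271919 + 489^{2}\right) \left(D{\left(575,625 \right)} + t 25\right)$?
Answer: $- \frac{2171496858880}{72843} \approx -2.9811 \cdot 10^{7}$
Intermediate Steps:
$t = - \frac{7}{3}$ ($t = \frac{\left(-7\right) \left(-3 + 4\right)}{3} = \frac{\left(-7\right) 1}{3} = \frac{1}{3} \left(-7\right) = - \frac{7}{3} \approx -2.3333$)
$D{\left(n,M \right)} = \frac{1}{-44 + n + 38 M}$ ($D{\left(n,M \right)} = \frac{1}{\left(-44 + 38 M\right) + n} = \frac{1}{-44 + n + 38 M}$)
$\left(271919 + 489^{2}\right) \left(D{\left(575,625 \right)} + t 25\right) = \left(271919 + 489^{2}\right) \left(\frac{1}{-44 + 575 + 38 \cdot 625} - \frac{175}{3}\right) = \left(271919 + 239121\right) \left(\frac{1}{-44 + 575 + 23750} - \frac{175}{3}\right) = 511040 \left(\frac{1}{24281} - \frac{175}{3}\right) = 511040 \left(- \frac{4249172}{72843}\right) = - \frac{2171496858880}{72843}$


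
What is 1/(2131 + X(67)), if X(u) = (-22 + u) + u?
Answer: 1/2243 ≈ 0.00044583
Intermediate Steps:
X(u) = -22 + 2*u
1/(2131 + X(67)) = 1/(2131 + (-22 + 2*67)) = 1/(2131 + (-22 + 134)) = 1/(2131 + 112) = 1/2243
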